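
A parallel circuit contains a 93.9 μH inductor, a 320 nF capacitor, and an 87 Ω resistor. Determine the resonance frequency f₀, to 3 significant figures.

29.0 kHz

ω₀ = 1/√(LC) = 1/√(9.39e-05 × 3.2e-07) = 182400 rad/s
f₀ = ω₀/(2π) = 29.0 kHz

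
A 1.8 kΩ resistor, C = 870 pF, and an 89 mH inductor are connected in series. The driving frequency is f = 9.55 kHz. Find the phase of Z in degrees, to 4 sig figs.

ω = 2πf = 60000 rad/s
X_L = ωL = 5340 Ω
X_C = 1/(ωC) = 19160 Ω
Net reactance X = X_L − X_C = -13820 Ω
Z = 1800 − j13820 Ω
|Z| = √(1800² + 13820²) = 13930 Ω
∠Z = arctan(-13820/1800) = -82.58°

-82.58°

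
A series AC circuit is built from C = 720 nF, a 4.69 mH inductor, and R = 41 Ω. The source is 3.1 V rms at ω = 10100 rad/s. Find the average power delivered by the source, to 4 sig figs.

40.18 mW

X_L = ωL = 47.37 Ω
X_C = 1/(ωC) = 137.5 Ω
Net reactance X = X_L − X_C = -90.14 Ω
Z = 41.00 − j90.14 Ω
|Z| = √(41.00² + 90.14²) = 99.03 Ω
∠Z = arctan(-90.14/41.00) = -65.54°
I = V/|Z| = 31.30 mA
P = VI cos φ = 3.1 × 0.03130 × cos(-65.54°) = 40.18 mW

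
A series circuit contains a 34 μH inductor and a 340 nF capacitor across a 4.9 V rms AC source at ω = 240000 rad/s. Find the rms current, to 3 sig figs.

X_L = ωL = 8.16 Ω
X_C = 1/(ωC) = 12.3 Ω
Net reactance X = X_L − X_C = -4.09 Ω
Z = − j4.09 Ω
|Z| = √(0² + 4.09²) = 4.09 Ω
I = V/|Z| = 4.9/4.09 = 1.20 A

1.20 A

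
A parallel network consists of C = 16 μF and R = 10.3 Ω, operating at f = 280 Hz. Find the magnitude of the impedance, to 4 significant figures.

9.893 Ω

ω = 2πf = 1759 rad/s
X_C = 1/(ωC) = 35.53 Ω
Parallel: admittances add. Y = 1/R + jωC
Y = (0.09709 + j0.02815) S
|Y| = 0.1011 S → |Z| = 1/|Y| = 9.893 Ω, ∠Z = −∠Y = -16.17°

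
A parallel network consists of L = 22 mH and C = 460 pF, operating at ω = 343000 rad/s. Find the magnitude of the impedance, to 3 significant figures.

X_L = ωL = 7550 Ω
X_C = 1/(ωC) = 6340 Ω
Parallel: admittances add. Y = 1/(jωL) + jωC
Y = (0 + j2.53e-05) S
|Y| = 2.53e-05 S → |Z| = 1/|Y| = 39600 Ω, ∠Z = −∠Y = -90.0°

39600 Ω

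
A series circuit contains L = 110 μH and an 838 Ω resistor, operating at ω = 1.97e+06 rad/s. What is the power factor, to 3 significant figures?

X_L = ωL = 217 Ω
Z = 838 + j217 Ω
|Z| = √(838² + 217²) = 866 Ω
∠Z = arctan(217/838) = 14.5°
cos φ = cos(14.5°) = 0.968

0.968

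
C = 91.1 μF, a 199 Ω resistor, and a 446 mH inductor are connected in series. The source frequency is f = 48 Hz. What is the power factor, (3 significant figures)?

ω = 2πf = 301.6 rad/s
X_L = ωL = 135 Ω
X_C = 1/(ωC) = 36.4 Ω
Net reactance X = X_L − X_C = 98.1 Ω
Z = 199 + j98.1 Ω
|Z| = √(199² + 98.1²) = 222 Ω
∠Z = arctan(98.1/199) = 26.2°
cos φ = cos(26.2°) = 0.897

0.897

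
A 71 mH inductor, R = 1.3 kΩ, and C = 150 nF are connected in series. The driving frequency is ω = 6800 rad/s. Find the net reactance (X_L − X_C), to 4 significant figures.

-497.6 Ω

X_L = ωL = 482.8 Ω
X_C = 1/(ωC) = 980.4 Ω
X = 482.8 − 980.4 = -497.6 Ω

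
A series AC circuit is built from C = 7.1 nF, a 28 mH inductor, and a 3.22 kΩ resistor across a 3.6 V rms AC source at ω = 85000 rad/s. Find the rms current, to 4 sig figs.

1.091 mA

X_L = ωL = 2380 Ω
X_C = 1/(ωC) = 1657 Ω
Net reactance X = X_L − X_C = 723.0 Ω
Z = 3220 + j723.0 Ω
|Z| = √(3220² + 723.0²) = 3300 Ω
I = V/|Z| = 3.6/3300 = 1.091 mA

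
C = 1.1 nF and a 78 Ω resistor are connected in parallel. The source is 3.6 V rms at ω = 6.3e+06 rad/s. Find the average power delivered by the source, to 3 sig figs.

X_C = 1/(ωC) = 144 Ω
Parallel: admittances add. Y = 1/R + jωC
Y = (0.0128 + j0.00693) S
|Y| = 0.0146 S → |Z| = 1/|Y| = 68.6 Ω, ∠Z = −∠Y = -28.4°
I = V/|Z| = 52.5 mA
P = VI cos φ = 3.6 × 0.0525 × cos(-28.4°) = 166 mW

166 mW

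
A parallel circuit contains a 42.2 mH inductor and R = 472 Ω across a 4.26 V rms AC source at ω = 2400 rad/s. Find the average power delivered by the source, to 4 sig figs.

38.45 mW

X_L = ωL = 101.3 Ω
Parallel: admittances add. Y = 1/R + 1/(jωL)
Y = (0.002119 − j0.009874) S
|Y| = 0.01010 S → |Z| = 1/|Y| = 99.03 Ω, ∠Z = −∠Y = 77.89°
I = V/|Z| = 43.02 mA
P = VI cos φ = 4.26 × 0.04302 × cos(77.89°) = 38.45 mW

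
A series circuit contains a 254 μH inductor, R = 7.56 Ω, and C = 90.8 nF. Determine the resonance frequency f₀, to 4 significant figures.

ω₀ = 1/√(LC) = 1/√(0.000254 × 9.08e-08) = 208200 rad/s
f₀ = ω₀/(2π) = 33.14 kHz

33.14 kHz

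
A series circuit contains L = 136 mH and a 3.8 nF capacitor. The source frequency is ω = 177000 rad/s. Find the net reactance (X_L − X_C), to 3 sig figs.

22600 Ω

X_L = ωL = 24100 Ω
X_C = 1/(ωC) = 1490 Ω
X = 24100 − 1490 = 22600 Ω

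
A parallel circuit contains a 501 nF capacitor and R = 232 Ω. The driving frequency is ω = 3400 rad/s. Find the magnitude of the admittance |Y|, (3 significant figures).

X_C = 1/(ωC) = 587 Ω
Parallel: admittances add. Y = 1/R + jωC
Y = (0.00431 + j0.00170) S
|Y| = 0.00463 S → |Z| = 1/|Y| = 216 Ω, ∠Z = −∠Y = -21.6°

4.63 mS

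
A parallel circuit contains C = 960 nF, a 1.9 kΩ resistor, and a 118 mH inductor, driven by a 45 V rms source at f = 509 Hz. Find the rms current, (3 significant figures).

ω = 2πf = 3198 rad/s
X_L = ωL = 377 Ω
X_C = 1/(ωC) = 326 Ω
Parallel: admittances add. Y = 1/R + 1/(jωL) + jωC
Y = (0.000526 + j0.000420) S
|Y| = 0.000674 S → |Z| = 1/|Y| = 1480 Ω, ∠Z = −∠Y = -38.6°
I = V/|Z| = 45/1480 = 30.3 mA

30.3 mA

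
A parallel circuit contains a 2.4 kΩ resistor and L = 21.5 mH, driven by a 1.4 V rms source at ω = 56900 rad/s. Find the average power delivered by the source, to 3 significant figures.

817 μW

X_L = ωL = 1220 Ω
Parallel: admittances add. Y = 1/R + 1/(jωL)
Y = (0.000417 − j0.000817) S
|Y| = 0.000917 S → |Z| = 1/|Y| = 1090 Ω, ∠Z = −∠Y = 63.0°
I = V/|Z| = 1.28 mA
P = VI cos φ = 1.4 × 0.00128 × cos(63.0°) = 817 μW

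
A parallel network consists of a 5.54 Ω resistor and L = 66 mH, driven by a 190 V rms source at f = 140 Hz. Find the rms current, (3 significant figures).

34.5 A

ω = 2πf = 879.6 rad/s
X_L = ωL = 58.1 Ω
Parallel: admittances add. Y = 1/R + 1/(jωL)
Y = (0.181 − j0.0172) S
|Y| = 0.181 S → |Z| = 1/|Y| = 5.51 Ω, ∠Z = −∠Y = 5.45°
I = V/|Z| = 190/5.51 = 34.5 A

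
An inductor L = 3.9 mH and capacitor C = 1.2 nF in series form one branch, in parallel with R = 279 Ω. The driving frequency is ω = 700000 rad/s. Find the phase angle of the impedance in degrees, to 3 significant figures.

X_L = ωL = 2730 Ω
X_C = 1/(ωC) = 1190 Ω
Branch 1: Z₁ = R = 279 Ω
Branch 2 (series LC): Z₂ = j(X_L − X_C) = j1540 Ω
Parallel: Z = Z₁Z₂/(Z₁+Z₂), |Z| = 275 Ω, ∠Z = 10.3°

10.3°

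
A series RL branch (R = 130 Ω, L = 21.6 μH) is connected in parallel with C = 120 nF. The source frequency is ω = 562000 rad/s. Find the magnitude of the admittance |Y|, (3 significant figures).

67.2 mS

X_L = ωL = 12.1 Ω
X_C = 1/(ωC) = 14.8 Ω
Branch 1 (R+jX_L): Z₁ = 130 + j12.1 Ω, |Z₁| = 131 Ω
Branch 2 (−jX_C): Z₂ = −j14.8 Ω
Parallel: Z = Z₁Z₂/(Z₁+Z₂), |Z| = 14.9 Ω, ∠Z = -83.5°
|Y| = 1/|Z| = 67.2 mS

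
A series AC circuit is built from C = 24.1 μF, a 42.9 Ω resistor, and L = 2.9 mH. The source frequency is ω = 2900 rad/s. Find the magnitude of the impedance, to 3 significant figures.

43.3 Ω

X_L = ωL = 8.41 Ω
X_C = 1/(ωC) = 14.3 Ω
Net reactance X = X_L − X_C = -5.90 Ω
Z = 42.9 − j5.90 Ω
|Z| = √(42.9² + 5.90²) = 43.3 Ω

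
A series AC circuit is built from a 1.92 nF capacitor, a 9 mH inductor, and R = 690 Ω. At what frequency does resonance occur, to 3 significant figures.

ω₀ = 1/√(LC) = 1/√(0.009 × 1.92e-09) = 240600 rad/s
f₀ = ω₀/(2π) = 38.3 kHz

38.3 kHz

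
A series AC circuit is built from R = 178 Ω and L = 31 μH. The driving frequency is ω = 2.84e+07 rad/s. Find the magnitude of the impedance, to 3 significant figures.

898 Ω

X_L = ωL = 880 Ω
Z = 178 + j880 Ω
|Z| = √(178² + 880²) = 898 Ω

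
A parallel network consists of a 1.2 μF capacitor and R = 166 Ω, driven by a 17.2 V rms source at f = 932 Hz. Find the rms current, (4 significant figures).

ω = 2πf = 5856 rad/s
X_C = 1/(ωC) = 142.3 Ω
Parallel: admittances add. Y = 1/R + jωC
Y = (0.006024 + j0.007027) S
|Y| = 0.009256 S → |Z| = 1/|Y| = 108.0 Ω, ∠Z = −∠Y = -49.39°
I = V/|Z| = 17.2/108.0 = 159.2 mA

159.2 mA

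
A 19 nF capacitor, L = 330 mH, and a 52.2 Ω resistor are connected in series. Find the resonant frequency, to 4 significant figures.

ω₀ = 1/√(LC) = 1/√(0.33 × 1.9e-08) = 12630 rad/s
f₀ = ω₀/(2π) = 2.010 kHz

2.010 kHz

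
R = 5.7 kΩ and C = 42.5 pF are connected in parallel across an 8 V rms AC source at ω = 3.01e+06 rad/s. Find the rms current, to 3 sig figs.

1.74 mA

X_C = 1/(ωC) = 7820 Ω
Parallel: admittances add. Y = 1/R + jωC
Y = (0.000175 + j0.000128) S
|Y| = 0.000217 S → |Z| = 1/|Y| = 4610 Ω, ∠Z = −∠Y = -36.1°
I = V/|Z| = 8/4610 = 1.74 mA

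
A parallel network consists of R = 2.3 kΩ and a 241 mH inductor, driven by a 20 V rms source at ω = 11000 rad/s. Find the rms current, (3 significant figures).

11.5 mA

X_L = ωL = 2650 Ω
Parallel: admittances add. Y = 1/R + 1/(jωL)
Y = (0.000435 − j0.000377) S
|Y| = 0.000576 S → |Z| = 1/|Y| = 1740 Ω, ∠Z = −∠Y = 40.9°
I = V/|Z| = 20/1740 = 11.5 mA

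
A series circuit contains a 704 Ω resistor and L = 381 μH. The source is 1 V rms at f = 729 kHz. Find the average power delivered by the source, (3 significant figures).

199 μW

ω = 2πf = 4.58e+06 rad/s
X_L = ωL = 1750 Ω
Z = 704 + j1750 Ω
|Z| = √(704² + 1750²) = 1880 Ω
∠Z = arctan(1750/704) = 68.0°
I = V/|Z| = 531 μA
P = VI cos φ = 1 × 0.000531 × cos(68.0°) = 199 μW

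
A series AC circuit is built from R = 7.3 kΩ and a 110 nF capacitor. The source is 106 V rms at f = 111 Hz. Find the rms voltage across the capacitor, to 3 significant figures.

ω = 2πf = 697.4 rad/s
X_C = 1/(ωC) = 13000 Ω
Z = 7300 − j13000 Ω
|Z| = √(7300² + 13000²) = 14900 Ω
I = V/|Z| = 7.10 mA
V_C = I·|Z_C| = 0.00710 × 13000 = 92.5 V

92.5 V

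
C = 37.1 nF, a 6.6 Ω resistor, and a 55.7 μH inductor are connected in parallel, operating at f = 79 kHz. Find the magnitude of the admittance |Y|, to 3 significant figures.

153 mS

ω = 2πf = 496400 rad/s
X_L = ωL = 27.6 Ω
X_C = 1/(ωC) = 54.3 Ω
Parallel: admittances add. Y = 1/R + 1/(jωL) + jωC
Y = (0.152 − j0.0178) S
|Y| = 0.153 S → |Z| = 1/|Y| = 6.56 Ω, ∠Z = −∠Y = 6.68°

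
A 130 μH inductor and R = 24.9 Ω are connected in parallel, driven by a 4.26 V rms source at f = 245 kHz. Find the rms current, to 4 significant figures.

172.4 mA

ω = 2πf = 1.539e+06 rad/s
X_L = ωL = 200.1 Ω
Parallel: admittances add. Y = 1/R + 1/(jωL)
Y = (0.04016 − j0.004997) S
|Y| = 0.04047 S → |Z| = 1/|Y| = 24.71 Ω, ∠Z = −∠Y = 7.093°
I = V/|Z| = 4.26/24.71 = 172.4 mA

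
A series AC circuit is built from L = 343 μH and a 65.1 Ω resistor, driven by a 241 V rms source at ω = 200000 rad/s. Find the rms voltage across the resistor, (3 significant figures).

X_L = ωL = 68.6 Ω
Z = 65.1 + j68.6 Ω
|Z| = √(65.1² + 68.6²) = 94.6 Ω
I = V/|Z| = 2.55 A
V_R = I·|Z_R| = 2.55 × 65.1 = 166 V

166 V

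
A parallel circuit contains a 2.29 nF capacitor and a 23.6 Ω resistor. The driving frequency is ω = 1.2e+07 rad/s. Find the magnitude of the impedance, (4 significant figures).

19.80 Ω

X_C = 1/(ωC) = 36.39 Ω
Parallel: admittances add. Y = 1/R + jωC
Y = (0.04237 + j0.02748) S
|Y| = 0.05050 S → |Z| = 1/|Y| = 19.80 Ω, ∠Z = −∠Y = -32.96°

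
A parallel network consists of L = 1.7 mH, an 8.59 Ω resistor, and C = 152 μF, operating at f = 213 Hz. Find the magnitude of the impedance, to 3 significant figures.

3.80 Ω

ω = 2πf = 1338 rad/s
X_L = ωL = 2.28 Ω
X_C = 1/(ωC) = 4.92 Ω
Parallel: admittances add. Y = 1/R + 1/(jωL) + jωC
Y = (0.116 − j0.236) S
|Y| = 0.263 S → |Z| = 1/|Y| = 3.80 Ω, ∠Z = −∠Y = 63.8°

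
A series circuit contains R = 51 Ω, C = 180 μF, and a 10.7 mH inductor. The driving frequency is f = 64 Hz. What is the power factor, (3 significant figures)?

ω = 2πf = 402.1 rad/s
X_L = ωL = 4.30 Ω
X_C = 1/(ωC) = 13.8 Ω
Net reactance X = X_L − X_C = -9.51 Ω
Z = 51.0 − j9.51 Ω
|Z| = √(51.0² + 9.51²) = 51.9 Ω
∠Z = arctan(-9.51/51.0) = -10.6°
cos φ = cos(-10.6°) = 0.983

0.983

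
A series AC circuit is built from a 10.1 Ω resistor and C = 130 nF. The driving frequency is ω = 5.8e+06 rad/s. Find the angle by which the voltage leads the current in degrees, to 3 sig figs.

X_C = 1/(ωC) = 1.33 Ω
Z = 10.1 − j1.33 Ω
|Z| = √(10.1² + 1.33²) = 10.2 Ω
∠Z = arctan(-1.33/10.1) = -7.48°

-7.48°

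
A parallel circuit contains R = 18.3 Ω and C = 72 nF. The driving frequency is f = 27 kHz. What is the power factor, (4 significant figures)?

0.9759

ω = 2πf = 169600 rad/s
X_C = 1/(ωC) = 81.87 Ω
Parallel: admittances add. Y = 1/R + jωC
Y = (0.05464 + j0.01221) S
|Y| = 0.05599 S → |Z| = 1/|Y| = 17.86 Ω, ∠Z = −∠Y = -12.60°
cos φ = cos(-12.60°) = 0.9759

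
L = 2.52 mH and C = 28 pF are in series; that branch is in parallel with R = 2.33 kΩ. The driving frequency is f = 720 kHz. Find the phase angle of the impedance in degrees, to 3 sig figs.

33.6°

ω = 2πf = 4.524e+06 rad/s
X_L = ωL = 11400 Ω
X_C = 1/(ωC) = 7890 Ω
Branch 1: Z₁ = R = 2330 Ω
Branch 2 (series LC): Z₂ = j(X_L − X_C) = j3510 Ω
Parallel: Z = Z₁Z₂/(Z₁+Z₂), |Z| = 1940 Ω, ∠Z = 33.6°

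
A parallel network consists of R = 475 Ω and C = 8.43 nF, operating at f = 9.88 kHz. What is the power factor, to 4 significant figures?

ω = 2πf = 62080 rad/s
X_C = 1/(ωC) = 1911 Ω
Parallel: admittances add. Y = 1/R + jωC
Y = (0.002105 + j0.0005233) S
|Y| = 0.002169 S → |Z| = 1/|Y| = 461.0 Ω, ∠Z = −∠Y = -13.96°
cos φ = cos(-13.96°) = 0.9705

0.9705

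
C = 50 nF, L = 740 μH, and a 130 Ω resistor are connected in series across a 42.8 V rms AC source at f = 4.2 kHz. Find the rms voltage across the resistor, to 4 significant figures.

7.422 V

ω = 2πf = 26390 rad/s
X_L = ωL = 19.53 Ω
X_C = 1/(ωC) = 757.9 Ω
Net reactance X = X_L − X_C = -738.4 Ω
Z = 130.0 − j738.4 Ω
|Z| = √(130.0² + 738.4²) = 749.7 Ω
I = V/|Z| = 57.09 mA
V_R = I·|Z_R| = 0.05709 × 130.0 = 7.422 V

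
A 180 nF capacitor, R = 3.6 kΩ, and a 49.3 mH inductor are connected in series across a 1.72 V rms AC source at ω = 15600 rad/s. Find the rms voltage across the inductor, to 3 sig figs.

X_L = ωL = 769 Ω
X_C = 1/(ωC) = 356 Ω
Net reactance X = X_L − X_C = 413 Ω
Z = 3600 + j413 Ω
|Z| = √(3600² + 413²) = 3620 Ω
I = V/|Z| = 475 μA
V_L = I·|Z_L| = 0.000475 × 769 = 0.365 V

0.365 V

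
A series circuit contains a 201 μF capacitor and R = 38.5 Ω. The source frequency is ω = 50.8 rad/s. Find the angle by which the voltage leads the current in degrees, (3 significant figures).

X_C = 1/(ωC) = 97.9 Ω
Z = 38.5 − j97.9 Ω
|Z| = √(38.5² + 97.9²) = 105 Ω
∠Z = arctan(-97.9/38.5) = -68.5°

-68.5°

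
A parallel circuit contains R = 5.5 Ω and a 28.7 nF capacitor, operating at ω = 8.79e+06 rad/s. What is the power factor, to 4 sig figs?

X_C = 1/(ωC) = 3.964 Ω
Parallel: admittances add. Y = 1/R + jωC
Y = (0.1818 + j0.2523) S
|Y| = 0.3110 S → |Z| = 1/|Y| = 3.216 Ω, ∠Z = −∠Y = -54.22°
cos φ = cos(-54.22°) = 0.5847

0.5847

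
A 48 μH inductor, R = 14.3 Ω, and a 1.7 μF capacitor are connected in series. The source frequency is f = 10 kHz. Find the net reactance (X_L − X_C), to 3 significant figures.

-6.35 Ω

ω = 2πf = 62830 rad/s
X_L = ωL = 3.02 Ω
X_C = 1/(ωC) = 9.36 Ω
X = 3.02 − 9.36 = -6.35 Ω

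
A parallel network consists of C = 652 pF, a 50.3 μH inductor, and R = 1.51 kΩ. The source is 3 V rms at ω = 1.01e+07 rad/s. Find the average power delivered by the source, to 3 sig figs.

X_L = ωL = 508 Ω
X_C = 1/(ωC) = 152 Ω
Parallel: admittances add. Y = 1/R + 1/(jωL) + jωC
Y = (0.000662 + j0.00462) S
|Y| = 0.00466 S → |Z| = 1/|Y| = 214 Ω, ∠Z = −∠Y = -81.8°
I = V/|Z| = 14.0 mA
P = VI cos φ = 3 × 0.0140 × cos(-81.8°) = 5.96 mW

5.96 mW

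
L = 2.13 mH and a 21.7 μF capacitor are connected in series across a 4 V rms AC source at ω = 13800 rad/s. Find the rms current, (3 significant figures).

X_L = ωL = 29.4 Ω
X_C = 1/(ωC) = 3.34 Ω
Net reactance X = X_L − X_C = 26.1 Ω
Z = j26.1 Ω
|Z| = √(0² + 26.1²) = 26.1 Ω
I = V/|Z| = 4/26.1 = 154 mA

154 mA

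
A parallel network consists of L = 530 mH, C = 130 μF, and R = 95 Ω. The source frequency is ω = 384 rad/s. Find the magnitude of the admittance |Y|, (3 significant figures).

46.2 mS

X_L = ωL = 204 Ω
X_C = 1/(ωC) = 20.0 Ω
Parallel: admittances add. Y = 1/R + 1/(jωL) + jωC
Y = (0.0105 + j0.0450) S
|Y| = 0.0462 S → |Z| = 1/|Y| = 21.6 Ω, ∠Z = −∠Y = -76.8°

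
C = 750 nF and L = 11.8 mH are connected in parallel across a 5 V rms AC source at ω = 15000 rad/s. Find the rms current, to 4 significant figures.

X_L = ωL = 177.0 Ω
X_C = 1/(ωC) = 88.89 Ω
Parallel: admittances add. Y = 1/(jωL) + jωC
Y = (0 + j0.005600) S
|Y| = 0.005600 S → |Z| = 1/|Y| = 178.6 Ω, ∠Z = −∠Y = -90.00°
I = V/|Z| = 5/178.6 = 28.00 mA

28.00 mA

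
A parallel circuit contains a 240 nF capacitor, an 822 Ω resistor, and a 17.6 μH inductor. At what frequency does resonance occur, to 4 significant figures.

77.44 kHz

ω₀ = 1/√(LC) = 1/√(1.76e-05 × 2.4e-07) = 486600 rad/s
f₀ = ω₀/(2π) = 77.44 kHz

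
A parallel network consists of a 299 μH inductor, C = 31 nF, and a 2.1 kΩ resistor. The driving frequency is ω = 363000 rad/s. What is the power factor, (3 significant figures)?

0.227

X_L = ωL = 109 Ω
X_C = 1/(ωC) = 88.9 Ω
Parallel: admittances add. Y = 1/R + 1/(jωL) + jωC
Y = (0.000476 + j0.00204) S
|Y| = 0.00209 S → |Z| = 1/|Y| = 477 Ω, ∠Z = −∠Y = -76.9°
cos φ = cos(-76.9°) = 0.227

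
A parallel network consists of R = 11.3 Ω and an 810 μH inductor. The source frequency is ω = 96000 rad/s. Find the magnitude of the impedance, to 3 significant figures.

X_L = ωL = 77.8 Ω
Parallel: admittances add. Y = 1/R + 1/(jωL)
Y = (0.0885 − j0.0129) S
|Y| = 0.0894 S → |Z| = 1/|Y| = 11.2 Ω, ∠Z = −∠Y = 8.27°

11.2 Ω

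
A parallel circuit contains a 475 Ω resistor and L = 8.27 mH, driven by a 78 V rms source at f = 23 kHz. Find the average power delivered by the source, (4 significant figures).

ω = 2πf = 144500 rad/s
X_L = ωL = 1195 Ω
Parallel: admittances add. Y = 1/R + 1/(jωL)
Y = (0.002105 − j0.0008367) S
|Y| = 0.002265 S → |Z| = 1/|Y| = 441.4 Ω, ∠Z = −∠Y = 21.68°
I = V/|Z| = 176.7 mA
P = VI cos φ = 78 × 0.1767 × cos(21.68°) = 12.81 W

12.81 W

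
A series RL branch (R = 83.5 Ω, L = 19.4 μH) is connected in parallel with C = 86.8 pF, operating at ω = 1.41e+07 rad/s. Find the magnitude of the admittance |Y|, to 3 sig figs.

2.35 mS

X_L = ωL = 274 Ω
X_C = 1/(ωC) = 817 Ω
Branch 1 (R+jX_L): Z₁ = 83.5 + j274 Ω, |Z₁| = 286 Ω
Branch 2 (−jX_C): Z₂ = −j817 Ω
Parallel: Z = Z₁Z₂/(Z₁+Z₂), |Z| = 425 Ω, ∠Z = 64.3°
|Y| = 1/|Z| = 2.35 mS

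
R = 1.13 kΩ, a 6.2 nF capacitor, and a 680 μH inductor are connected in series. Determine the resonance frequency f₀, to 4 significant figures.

ω₀ = 1/√(LC) = 1/√(0.00068 × 6.2e-09) = 487000 rad/s
f₀ = ω₀/(2π) = 77.51 kHz

77.51 kHz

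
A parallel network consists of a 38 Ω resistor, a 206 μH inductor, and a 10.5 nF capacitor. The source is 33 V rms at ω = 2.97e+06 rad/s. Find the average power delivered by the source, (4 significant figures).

X_L = ωL = 611.8 Ω
X_C = 1/(ωC) = 32.07 Ω
Parallel: admittances add. Y = 1/R + 1/(jωL) + jωC
Y = (0.02632 + j0.02955) S
|Y| = 0.03957 S → |Z| = 1/|Y| = 25.27 Ω, ∠Z = −∠Y = -48.31°
I = V/|Z| = 1.306 A
P = VI cos φ = 33 × 1.306 × cos(-48.31°) = 28.66 W

28.66 W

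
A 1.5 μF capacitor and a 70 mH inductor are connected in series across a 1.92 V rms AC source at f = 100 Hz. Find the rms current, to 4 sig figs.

1.888 mA

ω = 2πf = 628.3 rad/s
X_L = ωL = 43.98 Ω
X_C = 1/(ωC) = 1061 Ω
Net reactance X = X_L − X_C = -1017 Ω
Z = − j1017 Ω
|Z| = √(0² + 1017²) = 1017 Ω
I = V/|Z| = 1.92/1017 = 1.888 mA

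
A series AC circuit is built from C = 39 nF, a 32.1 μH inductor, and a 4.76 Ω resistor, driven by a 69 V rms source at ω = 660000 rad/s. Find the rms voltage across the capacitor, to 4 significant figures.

146.5 V

X_L = ωL = 21.19 Ω
X_C = 1/(ωC) = 38.85 Ω
Net reactance X = X_L − X_C = -17.66 Ω
Z = 4.760 − j17.66 Ω
|Z| = √(4.760² + 17.66²) = 18.29 Ω
I = V/|Z| = 3.772 A
V_C = I·|Z_C| = 3.772 × 38.85 = 146.5 V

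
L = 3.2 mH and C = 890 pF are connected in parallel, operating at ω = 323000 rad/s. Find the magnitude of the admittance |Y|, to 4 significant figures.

680.0 μS

X_L = ωL = 1034 Ω
X_C = 1/(ωC) = 3479 Ω
Parallel: admittances add. Y = 1/(jωL) + jωC
Y = (0 − j0.0006800) S
|Y| = 0.0006800 S → |Z| = 1/|Y| = 1471 Ω, ∠Z = −∠Y = 90.00°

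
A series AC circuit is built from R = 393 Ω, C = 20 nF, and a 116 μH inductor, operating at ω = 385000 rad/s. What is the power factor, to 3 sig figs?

0.977

X_L = ωL = 44.7 Ω
X_C = 1/(ωC) = 130 Ω
Net reactance X = X_L − X_C = -85.2 Ω
Z = 393 − j85.2 Ω
|Z| = √(393² + 85.2²) = 402 Ω
∠Z = arctan(-85.2/393) = -12.2°
cos φ = cos(-12.2°) = 0.977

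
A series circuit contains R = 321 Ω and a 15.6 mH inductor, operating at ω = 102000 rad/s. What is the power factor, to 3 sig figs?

0.198

X_L = ωL = 1590 Ω
Z = 321 + j1590 Ω
|Z| = √(321² + 1590²) = 1620 Ω
∠Z = arctan(1590/321) = 78.6°
cos φ = cos(78.6°) = 0.198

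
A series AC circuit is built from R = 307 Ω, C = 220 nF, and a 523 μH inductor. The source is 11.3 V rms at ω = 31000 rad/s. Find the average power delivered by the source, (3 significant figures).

X_L = ωL = 16.2 Ω
X_C = 1/(ωC) = 147 Ω
Net reactance X = X_L − X_C = -130 Ω
Z = 307 − j130 Ω
|Z| = √(307² + 130²) = 334 Ω
∠Z = arctan(-130/307) = -23.0°
I = V/|Z| = 33.9 mA
P = VI cos φ = 11.3 × 0.0339 × cos(-23.0°) = 352 mW

352 mW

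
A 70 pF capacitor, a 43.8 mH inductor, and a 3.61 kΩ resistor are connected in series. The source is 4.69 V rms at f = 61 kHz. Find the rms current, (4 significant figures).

225.5 μA

ω = 2πf = 383300 rad/s
X_L = ωL = 16790 Ω
X_C = 1/(ωC) = 37270 Ω
Net reactance X = X_L − X_C = -20490 Ω
Z = 3610 − j20490 Ω
|Z| = √(3610² + 20490²) = 20800 Ω
I = V/|Z| = 4.69/20800 = 225.5 μA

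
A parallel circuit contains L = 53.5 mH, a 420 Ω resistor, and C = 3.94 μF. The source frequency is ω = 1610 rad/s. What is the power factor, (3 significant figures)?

X_L = ωL = 86.1 Ω
X_C = 1/(ωC) = 158 Ω
Parallel: admittances add. Y = 1/R + 1/(jωL) + jωC
Y = (0.00238 − j0.00527) S
|Y| = 0.00578 S → |Z| = 1/|Y| = 173 Ω, ∠Z = −∠Y = 65.7°
cos φ = cos(65.7°) = 0.412

0.412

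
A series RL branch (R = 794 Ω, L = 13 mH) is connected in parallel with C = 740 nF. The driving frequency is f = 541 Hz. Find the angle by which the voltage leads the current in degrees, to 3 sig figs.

ω = 2πf = 3399 rad/s
X_L = ωL = 44.2 Ω
X_C = 1/(ωC) = 398 Ω
Branch 1 (R+jX_L): Z₁ = 794 + j44.2 Ω, |Z₁| = 795 Ω
Branch 2 (−jX_C): Z₂ = −j398 Ω
Parallel: Z = Z₁Z₂/(Z₁+Z₂), |Z| = 364 Ω, ∠Z = -62.8°

-62.8°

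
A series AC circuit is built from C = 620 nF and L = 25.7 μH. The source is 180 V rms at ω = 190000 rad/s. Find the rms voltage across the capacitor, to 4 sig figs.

423.7 V

X_L = ωL = 4.883 Ω
X_C = 1/(ωC) = 8.489 Ω
Net reactance X = X_L − X_C = -3.606 Ω
Z = − j3.606 Ω
|Z| = √(0² + 3.606²) = 3.606 Ω
I = V/|Z| = 49.92 A
V_C = I·|Z_C| = 49.92 × 8.489 = 423.7 V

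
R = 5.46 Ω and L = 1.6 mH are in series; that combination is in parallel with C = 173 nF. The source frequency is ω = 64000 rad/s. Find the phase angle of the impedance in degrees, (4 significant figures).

-68.73°

X_L = ωL = 102.4 Ω
X_C = 1/(ωC) = 90.32 Ω
Branch 1 (R+jX_L): Z₁ = 5.460 + j102.4 Ω, |Z₁| = 102.5 Ω
Branch 2 (−jX_C): Z₂ = −j90.32 Ω
Parallel: Z = Z₁Z₂/(Z₁+Z₂), |Z| = 698.5 Ω, ∠Z = -68.73°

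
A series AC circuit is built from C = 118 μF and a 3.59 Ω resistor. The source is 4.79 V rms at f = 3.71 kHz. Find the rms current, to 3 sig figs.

ω = 2πf = 23310 rad/s
X_C = 1/(ωC) = 0.364 Ω
Z = 3.59 − j0.364 Ω
|Z| = √(3.59² + 0.364²) = 3.61 Ω
I = V/|Z| = 4.79/3.61 = 1.33 A

1.33 A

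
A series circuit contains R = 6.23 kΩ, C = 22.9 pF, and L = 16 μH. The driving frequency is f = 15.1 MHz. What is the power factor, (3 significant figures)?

0.986

ω = 2πf = 9.488e+07 rad/s
X_L = ωL = 1520 Ω
X_C = 1/(ωC) = 460 Ω
Net reactance X = X_L − X_C = 1060 Ω
Z = 6230 + j1060 Ω
|Z| = √(6230² + 1060²) = 6320 Ω
∠Z = arctan(1060/6230) = 9.64°
cos φ = cos(9.64°) = 0.986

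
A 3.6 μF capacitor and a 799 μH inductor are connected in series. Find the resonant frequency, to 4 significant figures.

2.968 kHz

ω₀ = 1/√(LC) = 1/√(0.000799 × 3.6e-06) = 18650 rad/s
f₀ = ω₀/(2π) = 2.968 kHz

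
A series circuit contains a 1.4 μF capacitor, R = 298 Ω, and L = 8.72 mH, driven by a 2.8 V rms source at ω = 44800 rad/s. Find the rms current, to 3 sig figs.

X_L = ωL = 391 Ω
X_C = 1/(ωC) = 15.9 Ω
Net reactance X = X_L − X_C = 375 Ω
Z = 298 + j375 Ω
|Z| = √(298² + 375²) = 479 Ω
I = V/|Z| = 2.8/479 = 5.85 mA

5.85 mA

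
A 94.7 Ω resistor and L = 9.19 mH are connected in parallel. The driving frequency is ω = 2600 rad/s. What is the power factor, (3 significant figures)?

0.245

X_L = ωL = 23.9 Ω
Parallel: admittances add. Y = 1/R + 1/(jωL)
Y = (0.0106 − j0.0419) S
|Y| = 0.0432 S → |Z| = 1/|Y| = 23.2 Ω, ∠Z = −∠Y = 75.8°
cos φ = cos(75.8°) = 0.245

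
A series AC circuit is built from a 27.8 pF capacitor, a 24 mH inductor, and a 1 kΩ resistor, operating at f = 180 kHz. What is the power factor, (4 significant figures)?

0.2097

ω = 2πf = 1.131e+06 rad/s
X_L = ωL = 27140 Ω
X_C = 1/(ωC) = 31810 Ω
Net reactance X = X_L − X_C = -4662 Ω
Z = 1000 − j4662 Ω
|Z| = √(1000² + 4662²) = 4768 Ω
∠Z = arctan(-4662/1000) = -77.89°
cos φ = cos(-77.89°) = 0.2097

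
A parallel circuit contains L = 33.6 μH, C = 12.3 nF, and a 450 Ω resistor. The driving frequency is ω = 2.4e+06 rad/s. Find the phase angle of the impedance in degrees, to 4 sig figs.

-82.60°

X_L = ωL = 80.64 Ω
X_C = 1/(ωC) = 33.88 Ω
Parallel: admittances add. Y = 1/R + 1/(jωL) + jωC
Y = (0.002222 + j0.01712) S
|Y| = 0.01726 S → |Z| = 1/|Y| = 57.93 Ω, ∠Z = −∠Y = -82.60°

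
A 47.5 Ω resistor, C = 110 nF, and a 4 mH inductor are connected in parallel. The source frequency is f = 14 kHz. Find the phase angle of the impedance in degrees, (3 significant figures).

ω = 2πf = 87960 rad/s
X_L = ωL = 352 Ω
X_C = 1/(ωC) = 103 Ω
Parallel: admittances add. Y = 1/R + 1/(jωL) + jωC
Y = (0.0211 + j0.00683) S
|Y| = 0.0221 S → |Z| = 1/|Y| = 45.2 Ω, ∠Z = −∠Y = -18.0°

-18.0°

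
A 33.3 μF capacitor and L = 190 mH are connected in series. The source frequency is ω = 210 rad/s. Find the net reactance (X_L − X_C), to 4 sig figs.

X_L = ωL = 39.90 Ω
X_C = 1/(ωC) = 143.0 Ω
X = 39.90 − 143.0 = -103.1 Ω

-103.1 Ω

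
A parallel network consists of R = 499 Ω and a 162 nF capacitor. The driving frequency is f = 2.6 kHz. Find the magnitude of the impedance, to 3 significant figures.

301 Ω

ω = 2πf = 16340 rad/s
X_C = 1/(ωC) = 378 Ω
Parallel: admittances add. Y = 1/R + jωC
Y = (0.00200 + j0.00265) S
|Y| = 0.00332 S → |Z| = 1/|Y| = 301 Ω, ∠Z = −∠Y = -52.9°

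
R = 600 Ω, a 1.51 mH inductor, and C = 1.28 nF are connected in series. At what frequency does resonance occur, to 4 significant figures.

ω₀ = 1/√(LC) = 1/√(0.00151 × 1.28e-09) = 719300 rad/s
f₀ = ω₀/(2π) = 114.5 kHz

114.5 kHz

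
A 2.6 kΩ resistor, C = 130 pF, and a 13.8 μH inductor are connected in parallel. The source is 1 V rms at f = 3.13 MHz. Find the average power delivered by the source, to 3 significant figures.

ω = 2πf = 1.967e+07 rad/s
X_L = ωL = 271 Ω
X_C = 1/(ωC) = 391 Ω
Parallel: admittances add. Y = 1/R + 1/(jωL) + jωC
Y = (0.000385 − j0.00113) S
|Y| = 0.00119 S → |Z| = 1/|Y| = 839 Ω, ∠Z = −∠Y = 71.2°
I = V/|Z| = 1.19 mA
P = VI cos φ = 1 × 0.00119 × cos(71.2°) = 385 μW

385 μW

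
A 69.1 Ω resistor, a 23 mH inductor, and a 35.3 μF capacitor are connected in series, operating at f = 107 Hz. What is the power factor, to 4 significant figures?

0.9329

ω = 2πf = 672.3 rad/s
X_L = ωL = 15.46 Ω
X_C = 1/(ωC) = 42.14 Ω
Net reactance X = X_L − X_C = -26.67 Ω
Z = 69.10 − j26.67 Ω
|Z| = √(69.10² + 26.67²) = 74.07 Ω
∠Z = arctan(-26.67/69.10) = -21.11°
cos φ = cos(-21.11°) = 0.9329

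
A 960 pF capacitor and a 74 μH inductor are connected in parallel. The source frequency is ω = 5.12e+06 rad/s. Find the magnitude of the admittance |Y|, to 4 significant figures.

2.276 mS

X_L = ωL = 378.9 Ω
X_C = 1/(ωC) = 203.5 Ω
Parallel: admittances add. Y = 1/(jωL) + jωC
Y = (0 + j0.002276) S
|Y| = 0.002276 S → |Z| = 1/|Y| = 439.4 Ω, ∠Z = −∠Y = -90.00°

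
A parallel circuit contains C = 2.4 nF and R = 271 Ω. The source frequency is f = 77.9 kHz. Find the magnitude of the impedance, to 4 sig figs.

258.2 Ω

ω = 2πf = 489500 rad/s
X_C = 1/(ωC) = 851.3 Ω
Parallel: admittances add. Y = 1/R + jωC
Y = (0.003690 + j0.001175) S
|Y| = 0.003873 S → |Z| = 1/|Y| = 258.2 Ω, ∠Z = −∠Y = -17.66°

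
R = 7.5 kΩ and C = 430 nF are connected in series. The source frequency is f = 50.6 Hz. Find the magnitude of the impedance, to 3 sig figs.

ω = 2πf = 317.9 rad/s
X_C = 1/(ωC) = 7310 Ω
Z = 7500 − j7310 Ω
|Z| = √(7500² + 7310²) = 10500 Ω

10500 Ω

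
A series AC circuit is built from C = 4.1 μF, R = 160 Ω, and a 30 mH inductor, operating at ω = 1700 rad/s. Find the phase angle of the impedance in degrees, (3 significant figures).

-30.0°

X_L = ωL = 51.0 Ω
X_C = 1/(ωC) = 143 Ω
Net reactance X = X_L − X_C = -92.5 Ω
Z = 160 − j92.5 Ω
|Z| = √(160² + 92.5²) = 185 Ω
∠Z = arctan(-92.5/160) = -30.0°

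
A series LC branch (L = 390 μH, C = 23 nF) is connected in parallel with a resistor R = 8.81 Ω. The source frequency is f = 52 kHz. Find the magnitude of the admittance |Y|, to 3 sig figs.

210 mS

ω = 2πf = 326700 rad/s
X_L = ωL = 127 Ω
X_C = 1/(ωC) = 133 Ω
Branch 1: Z₁ = R = 8.81 Ω
Branch 2 (series LC): Z₂ = j(X_L − X_C) = −j5.65 Ω
Parallel: Z = Z₁Z₂/(Z₁+Z₂), |Z| = 4.76 Ω, ∠Z = -57.3°
|Y| = 1/|Z| = 210 mS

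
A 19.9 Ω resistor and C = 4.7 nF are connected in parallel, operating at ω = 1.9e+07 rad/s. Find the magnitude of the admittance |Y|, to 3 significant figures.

102 mS

X_C = 1/(ωC) = 11.2 Ω
Parallel: admittances add. Y = 1/R + jωC
Y = (0.0503 + j0.0893) S
|Y| = 0.102 S → |Z| = 1/|Y| = 9.76 Ω, ∠Z = −∠Y = -60.6°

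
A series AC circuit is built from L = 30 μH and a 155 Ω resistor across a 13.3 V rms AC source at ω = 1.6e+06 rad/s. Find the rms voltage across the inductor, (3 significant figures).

3.93 V

X_L = ωL = 48.0 Ω
Z = 155 + j48.0 Ω
|Z| = √(155² + 48.0²) = 162 Ω
I = V/|Z| = 82.0 mA
V_L = I·|Z_L| = 0.0820 × 48.0 = 3.93 V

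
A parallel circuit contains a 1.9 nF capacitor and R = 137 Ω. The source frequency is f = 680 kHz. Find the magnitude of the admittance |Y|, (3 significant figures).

ω = 2πf = 4.273e+06 rad/s
X_C = 1/(ωC) = 123 Ω
Parallel: admittances add. Y = 1/R + jωC
Y = (0.00730 + j0.00812) S
|Y| = 0.0109 S → |Z| = 1/|Y| = 91.6 Ω, ∠Z = −∠Y = -48.0°

10.9 mS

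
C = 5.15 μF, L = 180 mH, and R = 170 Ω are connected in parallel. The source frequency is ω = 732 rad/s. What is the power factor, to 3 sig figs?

X_L = ωL = 132 Ω
X_C = 1/(ωC) = 265 Ω
Parallel: admittances add. Y = 1/R + 1/(jωL) + jωC
Y = (0.00588 − j0.00382) S
|Y| = 0.00701 S → |Z| = 1/|Y| = 143 Ω, ∠Z = −∠Y = 33.0°
cos φ = cos(33.0°) = 0.839

0.839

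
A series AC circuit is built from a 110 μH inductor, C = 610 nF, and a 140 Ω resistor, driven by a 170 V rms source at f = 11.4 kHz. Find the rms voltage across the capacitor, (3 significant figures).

27.6 V

ω = 2πf = 71630 rad/s
X_L = ωL = 7.88 Ω
X_C = 1/(ωC) = 22.9 Ω
Net reactance X = X_L − X_C = -15.0 Ω
Z = 140 − j15.0 Ω
|Z| = √(140² + 15.0²) = 141 Ω
I = V/|Z| = 1.21 A
V_C = I·|Z_C| = 1.21 × 22.9 = 27.6 V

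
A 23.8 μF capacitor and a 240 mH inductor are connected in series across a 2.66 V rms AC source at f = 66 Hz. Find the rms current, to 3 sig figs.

1.48 A

ω = 2πf = 414.7 rad/s
X_L = ωL = 99.5 Ω
X_C = 1/(ωC) = 101 Ω
Net reactance X = X_L − X_C = -1.80 Ω
Z = − j1.80 Ω
|Z| = √(0² + 1.80²) = 1.80 Ω
I = V/|Z| = 2.66/1.80 = 1.48 A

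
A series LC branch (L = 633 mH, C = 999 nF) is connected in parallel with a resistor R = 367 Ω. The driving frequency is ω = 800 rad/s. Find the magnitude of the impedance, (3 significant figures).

329 Ω

X_L = ωL = 506 Ω
X_C = 1/(ωC) = 1250 Ω
Branch 1: Z₁ = R = 367 Ω
Branch 2 (series LC): Z₂ = j(X_L − X_C) = −j745 Ω
Parallel: Z = Z₁Z₂/(Z₁+Z₂), |Z| = 329 Ω, ∠Z = -26.2°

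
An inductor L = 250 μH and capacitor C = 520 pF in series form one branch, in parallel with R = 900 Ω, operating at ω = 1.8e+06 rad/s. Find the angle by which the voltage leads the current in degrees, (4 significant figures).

-55.51°

X_L = ωL = 450.0 Ω
X_C = 1/(ωC) = 1068 Ω
Branch 1: Z₁ = R = 900.0 Ω
Branch 2 (series LC): Z₂ = j(X_L − X_C) = −j618.4 Ω
Parallel: Z = Z₁Z₂/(Z₁+Z₂), |Z| = 509.7 Ω, ∠Z = -55.51°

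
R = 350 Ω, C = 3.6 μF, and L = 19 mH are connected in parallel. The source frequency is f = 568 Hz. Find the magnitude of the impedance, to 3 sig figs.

ω = 2πf = 3569 rad/s
X_L = ωL = 67.8 Ω
X_C = 1/(ωC) = 77.8 Ω
Parallel: admittances add. Y = 1/R + 1/(jωL) + jωC
Y = (0.00286 − j0.00190) S
|Y| = 0.00343 S → |Z| = 1/|Y| = 291 Ω, ∠Z = −∠Y = 33.6°

291 Ω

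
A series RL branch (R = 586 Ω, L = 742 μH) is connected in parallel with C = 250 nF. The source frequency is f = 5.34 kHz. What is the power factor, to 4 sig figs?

0.2007

ω = 2πf = 33550 rad/s
X_L = ωL = 24.90 Ω
X_C = 1/(ωC) = 119.2 Ω
Branch 1 (R+jX_L): Z₁ = 586.0 + j24.90 Ω, |Z₁| = 586.5 Ω
Branch 2 (−jX_C): Z₂ = −j119.2 Ω
Parallel: Z = Z₁Z₂/(Z₁+Z₂), |Z| = 117.8 Ω, ∠Z = -78.42°
cos φ = cos(-78.42°) = 0.2007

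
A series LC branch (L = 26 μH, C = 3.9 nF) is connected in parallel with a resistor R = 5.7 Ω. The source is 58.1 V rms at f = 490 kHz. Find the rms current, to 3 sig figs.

20.6 A

ω = 2πf = 3.079e+06 rad/s
X_L = ωL = 80.0 Ω
X_C = 1/(ωC) = 83.3 Ω
Branch 1: Z₁ = R = 5.70 Ω
Branch 2 (series LC): Z₂ = j(X_L − X_C) = −j3.24 Ω
Parallel: Z = Z₁Z₂/(Z₁+Z₂), |Z| = 2.81 Ω, ∠Z = -60.4°
I = V/|Z| = 58.1/2.81 = 20.6 A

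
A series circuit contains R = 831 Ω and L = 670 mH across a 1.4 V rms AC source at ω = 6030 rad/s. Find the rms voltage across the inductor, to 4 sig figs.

X_L = ωL = 4040 Ω
Z = 831.0 + j4040 Ω
|Z| = √(831.0² + 4040²) = 4125 Ω
I = V/|Z| = 339.4 μA
V_L = I·|Z_L| = 0.0003394 × 4040 = 1.371 V

1.371 V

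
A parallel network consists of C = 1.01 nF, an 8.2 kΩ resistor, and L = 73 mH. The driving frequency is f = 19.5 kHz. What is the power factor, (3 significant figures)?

0.995

ω = 2πf = 122500 rad/s
X_L = ωL = 8940 Ω
X_C = 1/(ωC) = 8080 Ω
Parallel: admittances add. Y = 1/R + 1/(jωL) + jωC
Y = (0.000122 + j1.19e-05) S
|Y| = 0.000123 S → |Z| = 1/|Y| = 8160 Ω, ∠Z = −∠Y = -5.59°
cos φ = cos(-5.59°) = 0.995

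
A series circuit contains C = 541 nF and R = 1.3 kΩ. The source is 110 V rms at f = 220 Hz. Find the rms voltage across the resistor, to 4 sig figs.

76.68 V

ω = 2πf = 1382 rad/s
X_C = 1/(ωC) = 1337 Ω
Z = 1300 − j1337 Ω
|Z| = √(1300² + 1337²) = 1865 Ω
I = V/|Z| = 58.98 mA
V_R = I·|Z_R| = 0.05898 × 1300 = 76.68 V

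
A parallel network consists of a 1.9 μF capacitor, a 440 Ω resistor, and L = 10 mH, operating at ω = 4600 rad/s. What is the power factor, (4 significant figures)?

X_L = ωL = 46.00 Ω
X_C = 1/(ωC) = 114.4 Ω
Parallel: admittances add. Y = 1/R + 1/(jωL) + jωC
Y = (0.002273 − j0.01300) S
|Y| = 0.01320 S → |Z| = 1/|Y| = 75.78 Ω, ∠Z = −∠Y = 80.08°
cos φ = cos(80.08°) = 0.1722

0.1722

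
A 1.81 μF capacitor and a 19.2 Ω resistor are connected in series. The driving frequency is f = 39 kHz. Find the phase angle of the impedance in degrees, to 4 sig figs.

-6.698°

ω = 2πf = 245000 rad/s
X_C = 1/(ωC) = 2.255 Ω
Z = 19.20 − j2.255 Ω
|Z| = √(19.20² + 2.255²) = 19.33 Ω
∠Z = arctan(-2.255/19.20) = -6.698°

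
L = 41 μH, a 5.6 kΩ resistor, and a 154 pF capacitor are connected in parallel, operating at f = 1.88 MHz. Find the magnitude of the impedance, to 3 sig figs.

3290 Ω

ω = 2πf = 1.181e+07 rad/s
X_L = ωL = 484 Ω
X_C = 1/(ωC) = 550 Ω
Parallel: admittances add. Y = 1/R + 1/(jωL) + jωC
Y = (0.000179 − j0.000246) S
|Y| = 0.000304 S → |Z| = 1/|Y| = 3290 Ω, ∠Z = −∠Y = 54.0°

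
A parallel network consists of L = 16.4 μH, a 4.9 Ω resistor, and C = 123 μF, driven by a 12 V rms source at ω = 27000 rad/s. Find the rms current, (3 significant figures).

13.0 A

X_L = ωL = 0.443 Ω
X_C = 1/(ωC) = 0.301 Ω
Parallel: admittances add. Y = 1/R + 1/(jωL) + jωC
Y = (0.204 + j1.06) S
|Y| = 1.08 S → |Z| = 1/|Y| = 0.924 Ω, ∠Z = −∠Y = -79.1°
I = V/|Z| = 12/0.924 = 13.0 A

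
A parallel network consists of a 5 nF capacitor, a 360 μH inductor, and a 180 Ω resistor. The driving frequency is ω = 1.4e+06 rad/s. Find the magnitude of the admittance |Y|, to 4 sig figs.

7.485 mS

X_L = ωL = 504.0 Ω
X_C = 1/(ωC) = 142.9 Ω
Parallel: admittances add. Y = 1/R + 1/(jωL) + jωC
Y = (0.005556 + j0.005016) S
|Y| = 0.007485 S → |Z| = 1/|Y| = 133.6 Ω, ∠Z = −∠Y = -42.08°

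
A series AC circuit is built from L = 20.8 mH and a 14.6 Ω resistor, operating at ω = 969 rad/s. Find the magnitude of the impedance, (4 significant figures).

24.89 Ω

X_L = ωL = 20.16 Ω
Z = 14.60 + j20.16 Ω
|Z| = √(14.60² + 20.16²) = 24.89 Ω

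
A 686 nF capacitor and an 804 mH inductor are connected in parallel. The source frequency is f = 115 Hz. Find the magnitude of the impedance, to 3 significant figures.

816 Ω

ω = 2πf = 722.6 rad/s
X_L = ωL = 581 Ω
X_C = 1/(ωC) = 2020 Ω
Parallel: admittances add. Y = 1/(jωL) + jωC
Y = (0 − j0.00123) S
|Y| = 0.00123 S → |Z| = 1/|Y| = 816 Ω, ∠Z = −∠Y = 90.0°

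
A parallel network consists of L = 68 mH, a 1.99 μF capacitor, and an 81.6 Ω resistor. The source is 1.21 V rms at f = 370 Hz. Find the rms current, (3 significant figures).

15.0 mA

ω = 2πf = 2325 rad/s
X_L = ωL = 158 Ω
X_C = 1/(ωC) = 216 Ω
Parallel: admittances add. Y = 1/R + 1/(jωL) + jωC
Y = (0.0123 − j0.00170) S
|Y| = 0.0124 S → |Z| = 1/|Y| = 80.8 Ω, ∠Z = −∠Y = 7.89°
I = V/|Z| = 1.21/80.8 = 15.0 mA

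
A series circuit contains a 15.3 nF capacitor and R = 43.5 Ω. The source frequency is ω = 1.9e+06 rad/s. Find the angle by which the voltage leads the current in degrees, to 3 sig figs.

X_C = 1/(ωC) = 34.4 Ω
Z = 43.5 − j34.4 Ω
|Z| = √(43.5² + 34.4²) = 55.5 Ω
∠Z = arctan(-34.4/43.5) = -38.3°

-38.3°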